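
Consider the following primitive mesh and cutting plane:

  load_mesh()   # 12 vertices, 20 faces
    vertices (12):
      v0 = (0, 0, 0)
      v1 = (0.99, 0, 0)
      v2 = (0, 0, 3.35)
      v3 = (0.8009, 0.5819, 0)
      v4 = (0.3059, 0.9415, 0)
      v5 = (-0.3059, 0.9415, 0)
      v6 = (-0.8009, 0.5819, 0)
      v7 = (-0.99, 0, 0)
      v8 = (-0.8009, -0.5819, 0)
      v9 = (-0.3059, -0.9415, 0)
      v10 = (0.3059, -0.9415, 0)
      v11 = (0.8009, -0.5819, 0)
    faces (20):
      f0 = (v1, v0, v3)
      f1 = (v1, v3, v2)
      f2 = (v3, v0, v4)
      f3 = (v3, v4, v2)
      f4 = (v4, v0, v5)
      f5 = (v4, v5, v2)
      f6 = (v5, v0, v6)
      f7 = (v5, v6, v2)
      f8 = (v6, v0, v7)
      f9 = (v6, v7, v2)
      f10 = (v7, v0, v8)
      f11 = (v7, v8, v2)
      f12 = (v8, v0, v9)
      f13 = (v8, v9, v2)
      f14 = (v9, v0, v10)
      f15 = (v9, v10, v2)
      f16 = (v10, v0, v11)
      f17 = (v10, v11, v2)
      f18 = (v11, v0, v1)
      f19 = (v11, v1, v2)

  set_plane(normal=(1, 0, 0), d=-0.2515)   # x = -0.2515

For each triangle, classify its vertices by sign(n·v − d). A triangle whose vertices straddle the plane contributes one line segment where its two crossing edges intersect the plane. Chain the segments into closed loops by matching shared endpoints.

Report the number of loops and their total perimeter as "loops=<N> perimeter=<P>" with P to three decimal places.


Straddling triangles (12 of 20):
  (v4,v0,v5) [++-] → (-0.2515, 0.774068, 0)–(-0.2515, 0.9415, 0)  len=0.1674
  (v4,v5,v2) [+-+] → (-0.2515, 0.9415, 0)–(-0.2515, 0.774068, 0.59575)  len=0.6188
  (v5,v0,v6) [-+-] → (-0.2515, 0.774068, 0)–(-0.2515, 0.182729, 0)  len=0.5913
  (v5,v6,v2) [--+] → (-0.2515, 0.182729, 2.29803)–(-0.2515, 0.774068, 0.59575)  len=1.8021
  (v6,v0,v7) [-+-] → (-0.2515, 0.182729, 0)–(-0.2515, 0, 0)  len=0.1827
  (v6,v7,v2) [--+] → (-0.2515, 0, 2.49896)–(-0.2515, 0.182729, 2.29803)  len=0.2716
  (v7,v0,v8) [-+-] → (-0.2515, 0, 0)–(-0.2515, -0.182729, 0)  len=0.1827
  (v7,v8,v2) [--+] → (-0.2515, -0.182729, 2.29803)–(-0.2515, 0, 2.49896)  len=0.2716
  (v8,v0,v9) [-+-] → (-0.2515, -0.182729, 0)–(-0.2515, -0.774068, 0)  len=0.5913
  (v8,v9,v2) [--+] → (-0.2515, -0.774068, 0.59575)–(-0.2515, -0.182729, 2.29803)  len=1.8021
  (v9,v0,v10) [-++] → (-0.2515, -0.774068, 0)–(-0.2515, -0.9415, 0)  len=0.1674
  (v9,v10,v2) [-++] → (-0.2515, -0.9415, 0)–(-0.2515, -0.774068, 0.59575)  len=0.6188

Chained into 1 loop(s):
  loop 1: 12 segments, perimeter = 7.2680
Total perimeter = 7.268

loops=1 perimeter=7.268


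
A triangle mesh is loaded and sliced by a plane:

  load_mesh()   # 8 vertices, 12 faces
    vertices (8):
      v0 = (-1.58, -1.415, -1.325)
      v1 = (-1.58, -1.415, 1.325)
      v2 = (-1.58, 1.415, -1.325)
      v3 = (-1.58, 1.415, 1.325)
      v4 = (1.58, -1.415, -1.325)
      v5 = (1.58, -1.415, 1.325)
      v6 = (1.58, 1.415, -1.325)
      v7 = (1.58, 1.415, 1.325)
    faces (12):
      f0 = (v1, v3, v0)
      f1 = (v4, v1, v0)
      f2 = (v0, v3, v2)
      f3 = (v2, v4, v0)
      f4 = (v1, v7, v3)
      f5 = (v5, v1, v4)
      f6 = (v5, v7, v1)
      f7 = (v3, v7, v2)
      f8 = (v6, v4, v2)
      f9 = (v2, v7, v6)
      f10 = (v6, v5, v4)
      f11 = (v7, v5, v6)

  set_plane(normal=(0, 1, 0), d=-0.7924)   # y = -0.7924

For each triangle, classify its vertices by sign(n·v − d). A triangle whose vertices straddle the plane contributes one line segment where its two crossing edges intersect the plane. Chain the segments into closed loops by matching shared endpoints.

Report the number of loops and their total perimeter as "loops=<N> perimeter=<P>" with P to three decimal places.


loops=1 perimeter=11.620

Straddling triangles (8 of 12):
  (v1,v3,v0) [-+-] → (-1.58, -0.7924, 1.325)–(-1.58, -0.7924, -0.742)  len=2.0670
  (v0,v3,v2) [-++] → (-1.58, -0.7924, -0.742)–(-1.58, -0.7924, -1.325)  len=0.5830
  (v2,v4,v0) [+--] → (0.8848, -0.7924, -1.325)–(-1.58, -0.7924, -1.325)  len=2.4648
  (v1,v7,v3) [-++] → (-0.8848, -0.7924, 1.325)–(-1.58, -0.7924, 1.325)  len=0.6952
  (v5,v7,v1) [-+-] → (1.58, -0.7924, 1.325)–(-0.8848, -0.7924, 1.325)  len=2.4648
  (v6,v4,v2) [+-+] → (1.58, -0.7924, -1.325)–(0.8848, -0.7924, -1.325)  len=0.6952
  (v6,v5,v4) [+--] → (1.58, -0.7924, 0.742)–(1.58, -0.7924, -1.325)  len=2.0670
  (v7,v5,v6) [+-+] → (1.58, -0.7924, 1.325)–(1.58, -0.7924, 0.742)  len=0.5830

Chained into 1 loop(s):
  loop 1: 8 segments, perimeter = 11.6200
Total perimeter = 11.620


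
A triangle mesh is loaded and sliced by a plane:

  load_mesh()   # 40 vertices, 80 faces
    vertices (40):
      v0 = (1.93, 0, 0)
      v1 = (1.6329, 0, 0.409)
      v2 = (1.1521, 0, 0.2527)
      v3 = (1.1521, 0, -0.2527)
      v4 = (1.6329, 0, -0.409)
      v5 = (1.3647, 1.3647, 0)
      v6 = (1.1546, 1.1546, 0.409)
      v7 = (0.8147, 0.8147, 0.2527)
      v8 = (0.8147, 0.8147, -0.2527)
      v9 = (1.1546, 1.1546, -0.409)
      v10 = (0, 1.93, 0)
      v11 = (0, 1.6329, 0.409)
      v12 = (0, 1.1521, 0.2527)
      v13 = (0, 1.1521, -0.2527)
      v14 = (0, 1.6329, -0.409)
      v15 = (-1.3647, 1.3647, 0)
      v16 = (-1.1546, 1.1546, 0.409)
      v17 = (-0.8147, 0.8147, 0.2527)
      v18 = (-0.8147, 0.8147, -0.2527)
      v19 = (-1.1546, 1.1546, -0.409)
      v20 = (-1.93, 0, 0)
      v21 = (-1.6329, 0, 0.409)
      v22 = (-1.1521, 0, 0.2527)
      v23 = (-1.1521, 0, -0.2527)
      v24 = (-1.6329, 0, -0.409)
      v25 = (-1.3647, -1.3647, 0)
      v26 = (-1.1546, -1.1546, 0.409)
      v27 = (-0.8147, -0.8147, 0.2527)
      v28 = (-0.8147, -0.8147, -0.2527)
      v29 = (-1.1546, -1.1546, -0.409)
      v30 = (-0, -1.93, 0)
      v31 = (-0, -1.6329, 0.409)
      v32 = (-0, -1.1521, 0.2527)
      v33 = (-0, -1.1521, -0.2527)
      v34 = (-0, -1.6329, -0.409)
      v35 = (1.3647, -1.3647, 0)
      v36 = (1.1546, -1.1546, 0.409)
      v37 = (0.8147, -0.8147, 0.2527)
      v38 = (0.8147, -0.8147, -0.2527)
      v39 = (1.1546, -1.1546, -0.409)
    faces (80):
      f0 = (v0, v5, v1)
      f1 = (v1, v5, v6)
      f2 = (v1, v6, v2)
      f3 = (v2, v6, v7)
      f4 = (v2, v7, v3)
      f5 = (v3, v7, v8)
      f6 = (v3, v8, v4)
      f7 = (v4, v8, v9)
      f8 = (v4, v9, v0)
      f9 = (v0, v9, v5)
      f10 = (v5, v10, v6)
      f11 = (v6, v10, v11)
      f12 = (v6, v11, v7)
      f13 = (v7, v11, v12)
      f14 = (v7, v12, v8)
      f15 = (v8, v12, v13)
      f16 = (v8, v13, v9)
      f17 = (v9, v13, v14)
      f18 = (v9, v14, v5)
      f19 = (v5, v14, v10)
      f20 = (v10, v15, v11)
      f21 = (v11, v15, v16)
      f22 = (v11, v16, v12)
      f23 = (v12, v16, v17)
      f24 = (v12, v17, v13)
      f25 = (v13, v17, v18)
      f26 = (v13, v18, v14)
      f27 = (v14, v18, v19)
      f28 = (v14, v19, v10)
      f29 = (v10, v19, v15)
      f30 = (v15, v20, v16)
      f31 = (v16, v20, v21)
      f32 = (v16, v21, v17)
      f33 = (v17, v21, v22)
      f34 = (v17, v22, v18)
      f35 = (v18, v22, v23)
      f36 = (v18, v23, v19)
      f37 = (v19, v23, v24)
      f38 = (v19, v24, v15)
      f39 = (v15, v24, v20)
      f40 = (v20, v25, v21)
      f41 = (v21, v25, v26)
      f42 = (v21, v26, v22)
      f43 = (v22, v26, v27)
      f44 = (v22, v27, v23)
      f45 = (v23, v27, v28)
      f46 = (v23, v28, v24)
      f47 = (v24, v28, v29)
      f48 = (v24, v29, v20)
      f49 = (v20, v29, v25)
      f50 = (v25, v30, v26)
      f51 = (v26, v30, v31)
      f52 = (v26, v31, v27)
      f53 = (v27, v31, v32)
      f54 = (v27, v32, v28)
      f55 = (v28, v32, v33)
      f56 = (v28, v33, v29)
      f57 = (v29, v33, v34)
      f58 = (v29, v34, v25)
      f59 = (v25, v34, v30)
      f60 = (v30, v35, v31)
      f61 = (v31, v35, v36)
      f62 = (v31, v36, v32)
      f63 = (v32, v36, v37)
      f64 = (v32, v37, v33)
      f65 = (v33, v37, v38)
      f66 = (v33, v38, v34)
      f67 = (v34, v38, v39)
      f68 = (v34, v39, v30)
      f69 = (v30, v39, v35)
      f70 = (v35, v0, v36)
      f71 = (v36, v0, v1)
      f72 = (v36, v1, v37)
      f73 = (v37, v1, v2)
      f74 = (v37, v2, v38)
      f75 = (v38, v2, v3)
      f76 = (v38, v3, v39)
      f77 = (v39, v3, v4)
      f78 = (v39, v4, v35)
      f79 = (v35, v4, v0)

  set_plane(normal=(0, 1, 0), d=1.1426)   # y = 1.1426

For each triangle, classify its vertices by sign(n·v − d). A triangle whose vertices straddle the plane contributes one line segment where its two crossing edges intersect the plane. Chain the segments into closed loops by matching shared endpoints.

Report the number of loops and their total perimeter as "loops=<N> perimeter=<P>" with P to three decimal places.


Straddling triangles (24 of 80):
  (v0,v5,v1) [-+-] → (1.4567, 1.1426, 0)–(1.40835, 1.1426, 0.0665633)  len=0.0823
  (v1,v5,v6) [-++] → (1.40835, 1.1426, 0.0665633)–(1.15957, 1.1426, 0.409)  len=0.4233
  (v1,v6,v2) [-+-] → (1.15957, 1.1426, 0.409)–(1.15457, 1.1426, 0.407376)  len=0.0053
  (v2,v6,v7) [-+-] → (1.15457, 1.1426, 0.407376)–(1.1426, 1.1426, 0.403482)  len=0.0126
  (v4,v8,v9) [--+] → (1.1426, 1.1426, -0.403482)–(1.15957, 1.1426, -0.409)  len=0.0178
  (v4,v9,v0) [-+-] → (1.15957, 1.1426, -0.409)–(1.16266, 1.1426, -0.404749)  len=0.0053
  (v0,v9,v5) [-++] → (1.16266, 1.1426, -0.404749)–(1.4567, 1.1426, 0)  len=0.5003
  (v6,v11,v7) [++-] → (0.488203, 1.1426, 0.315338)–(1.1426, 1.1426, 0.403482)  len=0.6603
  (v7,v11,v12) [-++] → (0.488203, 1.1426, 0.315338)–(0.0229391, 1.1426, 0.2527)  len=0.4695
  (v7,v12,v8) [-+-] → (0.0229391, 1.1426, 0.2527)–(0.0229391, 1.1426, 0.23847)  len=0.0142
  (v8,v12,v13) [-++] → (0.0229391, 1.1426, 0.23847)–(0.0229391, 1.1426, -0.2527)  len=0.4912
  (v8,v13,v9) [-++] → (0.0229391, 1.1426, -0.2527)–(1.1426, 1.1426, -0.403482)  len=1.1298
  (v12,v16,v17) [++-] → (-1.1426, 1.1426, 0.403482)–(-0.0229391, 1.1426, 0.2527)  len=1.1298
  (v12,v17,v13) [+-+] → (-0.0229391, 1.1426, 0.2527)–(-0.0229391, 1.1426, -0.23847)  len=0.4912
  (v13,v17,v18) [+--] → (-0.0229391, 1.1426, -0.23847)–(-0.0229391, 1.1426, -0.2527)  len=0.0142
  (v13,v18,v14) [+-+] → (-0.0229391, 1.1426, -0.2527)–(-0.488203, 1.1426, -0.315338)  len=0.4695
  (v14,v18,v19) [+-+] → (-0.488203, 1.1426, -0.315338)–(-1.1426, 1.1426, -0.403482)  len=0.6603
  (v15,v20,v16) [+-+] → (-1.4567, 1.1426, 0)–(-1.16266, 1.1426, 0.404749)  len=0.5003
  (v16,v20,v21) [+--] → (-1.16266, 1.1426, 0.404749)–(-1.15957, 1.1426, 0.409)  len=0.0053
  (v16,v21,v17) [+--] → (-1.15957, 1.1426, 0.409)–(-1.1426, 1.1426, 0.403482)  len=0.0178
  (v18,v23,v19) [--+] → (-1.15457, 1.1426, -0.407376)–(-1.1426, 1.1426, -0.403482)  len=0.0126
  (v19,v23,v24) [+--] → (-1.15457, 1.1426, -0.407376)–(-1.15957, 1.1426, -0.409)  len=0.0053
  (v19,v24,v15) [+-+] → (-1.15957, 1.1426, -0.409)–(-1.40835, 1.1426, -0.0665633)  len=0.4233
  (v15,v24,v20) [+--] → (-1.40835, 1.1426, -0.0665633)–(-1.4567, 1.1426, 0)  len=0.0823

Chained into 2 loop(s):
  loop 1: 12 segments, perimeter = 3.8117
  loop 2: 12 segments, perimeter = 3.8117
Total perimeter = 7.623

loops=2 perimeter=7.623


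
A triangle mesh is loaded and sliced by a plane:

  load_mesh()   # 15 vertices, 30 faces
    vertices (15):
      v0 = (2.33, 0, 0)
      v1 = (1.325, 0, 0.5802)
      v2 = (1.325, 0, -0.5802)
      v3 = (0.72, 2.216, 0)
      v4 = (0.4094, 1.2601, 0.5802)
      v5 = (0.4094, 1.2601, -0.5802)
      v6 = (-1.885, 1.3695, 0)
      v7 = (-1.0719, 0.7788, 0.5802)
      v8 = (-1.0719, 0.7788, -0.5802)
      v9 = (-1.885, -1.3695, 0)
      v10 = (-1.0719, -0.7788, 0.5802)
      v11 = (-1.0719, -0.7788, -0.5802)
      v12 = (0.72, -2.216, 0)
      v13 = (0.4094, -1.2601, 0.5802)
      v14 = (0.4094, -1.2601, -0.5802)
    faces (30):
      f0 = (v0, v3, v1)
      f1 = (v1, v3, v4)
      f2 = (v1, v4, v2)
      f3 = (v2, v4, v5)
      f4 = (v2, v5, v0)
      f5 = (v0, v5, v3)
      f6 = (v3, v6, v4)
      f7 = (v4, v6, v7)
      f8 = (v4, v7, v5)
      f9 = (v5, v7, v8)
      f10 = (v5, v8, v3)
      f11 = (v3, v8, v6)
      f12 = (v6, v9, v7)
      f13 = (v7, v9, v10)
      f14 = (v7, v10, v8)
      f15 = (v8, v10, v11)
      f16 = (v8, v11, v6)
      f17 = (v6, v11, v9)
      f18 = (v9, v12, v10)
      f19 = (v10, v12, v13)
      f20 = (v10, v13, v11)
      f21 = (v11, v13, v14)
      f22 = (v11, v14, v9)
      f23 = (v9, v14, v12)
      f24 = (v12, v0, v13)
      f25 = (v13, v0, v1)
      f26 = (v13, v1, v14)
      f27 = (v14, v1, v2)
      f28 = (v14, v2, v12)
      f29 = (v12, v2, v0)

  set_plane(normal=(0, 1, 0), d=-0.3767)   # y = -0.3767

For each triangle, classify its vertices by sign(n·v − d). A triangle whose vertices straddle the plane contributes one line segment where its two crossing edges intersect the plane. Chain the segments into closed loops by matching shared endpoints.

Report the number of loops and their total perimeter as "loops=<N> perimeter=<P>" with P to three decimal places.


Straddling triangles (12 of 30):
  (v6,v9,v7) [+-+] → (-1.885, -0.3767, 0)–(-1.50924, -0.3767, 0.268129)  len=0.4616
  (v7,v9,v10) [+--] → (-1.50924, -0.3767, 0.268129)–(-1.0719, -0.3767, 0.5802)  len=0.5373
  (v7,v10,v8) [+-+] → (-1.0719, -0.3767, 0.5802)–(-1.0719, -0.3767, 0.280639)  len=0.2996
  (v8,v10,v11) [+--] → (-1.0719, -0.3767, 0.280639)–(-1.0719, -0.3767, -0.5802)  len=0.8608
  (v8,v11,v6) [+-+] → (-1.0719, -0.3767, -0.5802)–(-1.22409, -0.3767, -0.471603)  len=0.1870
  (v6,v11,v9) [+--] → (-1.22409, -0.3767, -0.471603)–(-1.885, -0.3767, 0)  len=0.8119
  (v12,v0,v13) [-+-] → (2.05631, -0.3767, 0)–(1.75585, -0.3767, 0.173448)  len=0.3469
  (v13,v0,v1) [-++] → (1.75585, -0.3767, 0.173448)–(1.05129, -0.3767, 0.5802)  len=0.8135
  (v13,v1,v14) [-+-] → (1.05129, -0.3767, 0.5802)–(1.05129, -0.3767, 0.233305)  len=0.3469
  (v14,v1,v2) [-++] → (1.05129, -0.3767, 0.233305)–(1.05129, -0.3767, -0.5802)  len=0.8135
  (v14,v2,v12) [-+-] → (1.05129, -0.3767, -0.5802)–(1.22216, -0.3767, -0.481571)  len=0.1973
  (v12,v2,v0) [-++] → (1.22216, -0.3767, -0.481571)–(2.05631, -0.3767, 0)  len=0.9632

Chained into 2 loop(s):
  loop 1: 6 segments, perimeter = 3.1582
  loop 2: 6 segments, perimeter = 3.4814
Total perimeter = 6.640

loops=2 perimeter=6.640


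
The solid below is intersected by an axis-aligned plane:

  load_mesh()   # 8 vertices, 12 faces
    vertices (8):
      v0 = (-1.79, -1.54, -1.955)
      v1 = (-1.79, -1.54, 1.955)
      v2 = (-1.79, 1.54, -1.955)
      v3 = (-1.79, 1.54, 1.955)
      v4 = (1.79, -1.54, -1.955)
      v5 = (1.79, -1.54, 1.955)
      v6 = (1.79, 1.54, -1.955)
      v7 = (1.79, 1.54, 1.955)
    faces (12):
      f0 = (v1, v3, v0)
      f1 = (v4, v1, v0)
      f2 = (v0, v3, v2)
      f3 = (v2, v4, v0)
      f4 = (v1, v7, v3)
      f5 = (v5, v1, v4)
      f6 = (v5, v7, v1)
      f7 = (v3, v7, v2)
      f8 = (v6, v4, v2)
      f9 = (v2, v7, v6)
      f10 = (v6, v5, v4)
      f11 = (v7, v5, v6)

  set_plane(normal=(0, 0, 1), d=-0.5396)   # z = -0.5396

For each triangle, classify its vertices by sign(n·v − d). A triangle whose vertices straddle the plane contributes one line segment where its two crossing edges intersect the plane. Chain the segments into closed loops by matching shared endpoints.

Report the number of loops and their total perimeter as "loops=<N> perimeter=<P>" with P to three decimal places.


Straddling triangles (8 of 12):
  (v1,v3,v0) [++-] → (-1.79, -0.425056, -0.5396)–(-1.79, -1.54, -0.5396)  len=1.1149
  (v4,v1,v0) [-+-] → (0.494058, -1.54, -0.5396)–(-1.79, -1.54, -0.5396)  len=2.2841
  (v0,v3,v2) [-+-] → (-1.79, -0.425056, -0.5396)–(-1.79, 1.54, -0.5396)  len=1.9651
  (v5,v1,v4) [++-] → (0.494058, -1.54, -0.5396)–(1.79, -1.54, -0.5396)  len=1.2959
  (v3,v7,v2) [++-] → (-0.494058, 1.54, -0.5396)–(-1.79, 1.54, -0.5396)  len=1.2959
  (v2,v7,v6) [-+-] → (-0.494058, 1.54, -0.5396)–(1.79, 1.54, -0.5396)  len=2.2841
  (v6,v5,v4) [-+-] → (1.79, 0.425056, -0.5396)–(1.79, -1.54, -0.5396)  len=1.9651
  (v7,v5,v6) [++-] → (1.79, 0.425056, -0.5396)–(1.79, 1.54, -0.5396)  len=1.1149

Chained into 1 loop(s):
  loop 1: 8 segments, perimeter = 13.3200
Total perimeter = 13.320

loops=1 perimeter=13.320


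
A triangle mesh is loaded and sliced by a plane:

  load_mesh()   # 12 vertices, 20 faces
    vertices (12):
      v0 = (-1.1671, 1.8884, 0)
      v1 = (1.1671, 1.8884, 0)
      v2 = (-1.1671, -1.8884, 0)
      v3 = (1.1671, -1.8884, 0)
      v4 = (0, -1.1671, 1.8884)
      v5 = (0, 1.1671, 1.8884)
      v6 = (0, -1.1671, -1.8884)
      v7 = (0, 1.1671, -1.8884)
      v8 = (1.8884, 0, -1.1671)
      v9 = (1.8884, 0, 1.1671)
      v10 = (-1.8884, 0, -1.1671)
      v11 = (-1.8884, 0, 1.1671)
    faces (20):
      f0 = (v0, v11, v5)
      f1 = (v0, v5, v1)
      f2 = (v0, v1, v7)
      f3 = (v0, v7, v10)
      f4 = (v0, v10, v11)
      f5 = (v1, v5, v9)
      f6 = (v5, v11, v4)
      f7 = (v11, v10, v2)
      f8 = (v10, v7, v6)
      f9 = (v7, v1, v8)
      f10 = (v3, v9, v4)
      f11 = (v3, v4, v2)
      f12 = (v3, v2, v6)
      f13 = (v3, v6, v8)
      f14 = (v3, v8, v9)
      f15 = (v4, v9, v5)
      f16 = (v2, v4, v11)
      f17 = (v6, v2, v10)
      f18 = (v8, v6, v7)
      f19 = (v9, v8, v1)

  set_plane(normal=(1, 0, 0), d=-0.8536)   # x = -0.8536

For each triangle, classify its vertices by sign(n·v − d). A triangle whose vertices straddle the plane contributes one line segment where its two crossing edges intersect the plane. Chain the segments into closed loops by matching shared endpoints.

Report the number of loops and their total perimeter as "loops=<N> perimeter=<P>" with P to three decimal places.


Straddling triangles (10 of 20):
  (v0,v11,v5) [--+] → (-0.8536, 0.639544, 1.56236)–(-0.8536, 1.69465, 0.507252)  len=1.4921
  (v0,v5,v1) [-++] → (-0.8536, 1.69465, 0.507252)–(-0.8536, 1.8884, 0)  len=0.5430
  (v0,v1,v7) [-++] → (-0.8536, 1.8884, 0)–(-0.8536, 1.69465, -0.507252)  len=0.5430
  (v0,v7,v10) [-+-] → (-0.8536, 1.69465, -0.507252)–(-0.8536, 0.639544, -1.56236)  len=1.4921
  (v5,v11,v4) [+-+] → (-0.8536, 0.639544, 1.56236)–(-0.8536, -0.639544, 1.56236)  len=1.2791
  (v10,v7,v6) [-++] → (-0.8536, 0.639544, -1.56236)–(-0.8536, -0.639544, -1.56236)  len=1.2791
  (v3,v4,v2) [++-] → (-0.8536, -1.69465, 0.507252)–(-0.8536, -1.8884, 0)  len=0.5430
  (v3,v2,v6) [+-+] → (-0.8536, -1.8884, 0)–(-0.8536, -1.69465, -0.507252)  len=0.5430
  (v2,v4,v11) [-+-] → (-0.8536, -1.69465, 0.507252)–(-0.8536, -0.639544, 1.56236)  len=1.4921
  (v6,v2,v10) [+--] → (-0.8536, -1.69465, -0.507252)–(-0.8536, -0.639544, -1.56236)  len=1.4921

Chained into 1 loop(s):
  loop 1: 10 segments, perimeter = 10.6987
Total perimeter = 10.699

loops=1 perimeter=10.699


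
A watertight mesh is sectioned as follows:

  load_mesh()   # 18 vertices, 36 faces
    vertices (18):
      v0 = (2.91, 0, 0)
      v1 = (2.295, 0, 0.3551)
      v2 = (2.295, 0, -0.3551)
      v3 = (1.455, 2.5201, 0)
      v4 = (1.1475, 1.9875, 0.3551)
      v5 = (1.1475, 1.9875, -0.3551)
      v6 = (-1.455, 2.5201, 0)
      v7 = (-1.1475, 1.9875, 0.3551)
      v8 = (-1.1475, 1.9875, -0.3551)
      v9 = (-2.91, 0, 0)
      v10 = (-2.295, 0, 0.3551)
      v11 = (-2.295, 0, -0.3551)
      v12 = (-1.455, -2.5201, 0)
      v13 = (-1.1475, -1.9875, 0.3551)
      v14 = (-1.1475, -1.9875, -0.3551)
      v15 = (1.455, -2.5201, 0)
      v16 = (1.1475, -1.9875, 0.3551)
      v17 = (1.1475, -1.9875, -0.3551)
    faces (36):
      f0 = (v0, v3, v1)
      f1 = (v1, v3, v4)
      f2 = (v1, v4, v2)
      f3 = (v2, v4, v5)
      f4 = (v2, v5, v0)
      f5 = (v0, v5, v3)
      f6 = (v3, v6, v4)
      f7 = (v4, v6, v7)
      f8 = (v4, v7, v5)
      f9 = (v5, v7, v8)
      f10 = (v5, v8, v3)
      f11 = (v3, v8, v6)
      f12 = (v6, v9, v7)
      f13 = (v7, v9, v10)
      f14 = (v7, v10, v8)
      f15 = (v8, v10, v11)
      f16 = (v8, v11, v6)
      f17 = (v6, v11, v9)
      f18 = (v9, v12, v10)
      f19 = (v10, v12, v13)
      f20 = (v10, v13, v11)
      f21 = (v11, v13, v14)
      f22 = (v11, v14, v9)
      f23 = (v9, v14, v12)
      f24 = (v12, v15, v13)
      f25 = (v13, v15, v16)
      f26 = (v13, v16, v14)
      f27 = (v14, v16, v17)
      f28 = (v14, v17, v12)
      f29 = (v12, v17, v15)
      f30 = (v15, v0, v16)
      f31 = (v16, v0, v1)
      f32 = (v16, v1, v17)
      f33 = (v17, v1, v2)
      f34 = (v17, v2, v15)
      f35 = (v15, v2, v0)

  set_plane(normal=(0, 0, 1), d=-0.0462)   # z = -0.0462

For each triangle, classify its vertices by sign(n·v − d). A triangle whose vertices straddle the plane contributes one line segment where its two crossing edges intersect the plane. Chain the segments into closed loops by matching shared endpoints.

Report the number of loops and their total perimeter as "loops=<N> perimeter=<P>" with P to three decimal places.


Straddling triangles (24 of 36):
  (v1,v4,v2) [++-] → (1.7959, 0.864459, -0.0462)–(2.295, 0, -0.0462)  len=0.9982
  (v2,v4,v5) [-+-] → (1.7959, 0.864459, -0.0462)–(1.1475, 1.9875, -0.0462)  len=1.2968
  (v2,v5,v0) [--+] → (2.68069, 0.258582, -0.0462)–(2.82999, 0, -0.0462)  len=0.2986
  (v0,v5,v3) [+-+] → (2.68069, 0.258582, -0.0462)–(1.41499, 2.45081, -0.0462)  len=2.5314
  (v4,v7,v5) [++-] → (0.149295, 1.9875, -0.0462)–(1.1475, 1.9875, -0.0462)  len=0.9982
  (v5,v7,v8) [-+-] → (0.149295, 1.9875, -0.0462)–(-1.1475, 1.9875, -0.0462)  len=1.2968
  (v5,v8,v3) [--+] → (1.1164, 2.45081, -0.0462)–(1.41499, 2.45081, -0.0462)  len=0.2986
  (v3,v8,v6) [+-+] → (1.1164, 2.45081, -0.0462)–(-1.41499, 2.45081, -0.0462)  len=2.5314
  (v7,v10,v8) [++-] → (-1.6466, 1.12304, -0.0462)–(-1.1475, 1.9875, -0.0462)  len=0.9982
  (v8,v10,v11) [-+-] → (-1.6466, 1.12304, -0.0462)–(-2.295, 0, -0.0462)  len=1.2968
  (v8,v11,v6) [--+] → (-1.56429, 2.19222, -0.0462)–(-1.41499, 2.45081, -0.0462)  len=0.2986
  (v6,v11,v9) [+-+] → (-1.56429, 2.19222, -0.0462)–(-2.82999, 0, -0.0462)  len=2.5314
  (v10,v13,v11) [++-] → (-1.7959, -0.864459, -0.0462)–(-2.295, 0, -0.0462)  len=0.9982
  (v11,v13,v14) [-+-] → (-1.7959, -0.864459, -0.0462)–(-1.1475, -1.9875, -0.0462)  len=1.2968
  (v11,v14,v9) [--+] → (-2.68069, -0.258582, -0.0462)–(-2.82999, 0, -0.0462)  len=0.2986
  (v9,v14,v12) [+-+] → (-2.68069, -0.258582, -0.0462)–(-1.41499, -2.45081, -0.0462)  len=2.5314
  (v13,v16,v14) [++-] → (-0.149295, -1.9875, -0.0462)–(-1.1475, -1.9875, -0.0462)  len=0.9982
  (v14,v16,v17) [-+-] → (-0.149295, -1.9875, -0.0462)–(1.1475, -1.9875, -0.0462)  len=1.2968
  (v14,v17,v12) [--+] → (-1.1164, -2.45081, -0.0462)–(-1.41499, -2.45081, -0.0462)  len=0.2986
  (v12,v17,v15) [+-+] → (-1.1164, -2.45081, -0.0462)–(1.41499, -2.45081, -0.0462)  len=2.5314
  (v16,v1,v17) [++-] → (1.6466, -1.12304, -0.0462)–(1.1475, -1.9875, -0.0462)  len=0.9982
  (v17,v1,v2) [-+-] → (1.6466, -1.12304, -0.0462)–(2.295, 0, -0.0462)  len=1.2968
  (v17,v2,v15) [--+] → (1.56429, -2.19222, -0.0462)–(1.41499, -2.45081, -0.0462)  len=0.2986
  (v15,v2,v0) [+-+] → (1.56429, -2.19222, -0.0462)–(2.82999, 0, -0.0462)  len=2.5314

Chained into 2 loop(s):
  loop 1: 12 segments, perimeter = 13.7699
  loop 2: 12 segments, perimeter = 16.9798
Total perimeter = 30.750

loops=2 perimeter=30.750


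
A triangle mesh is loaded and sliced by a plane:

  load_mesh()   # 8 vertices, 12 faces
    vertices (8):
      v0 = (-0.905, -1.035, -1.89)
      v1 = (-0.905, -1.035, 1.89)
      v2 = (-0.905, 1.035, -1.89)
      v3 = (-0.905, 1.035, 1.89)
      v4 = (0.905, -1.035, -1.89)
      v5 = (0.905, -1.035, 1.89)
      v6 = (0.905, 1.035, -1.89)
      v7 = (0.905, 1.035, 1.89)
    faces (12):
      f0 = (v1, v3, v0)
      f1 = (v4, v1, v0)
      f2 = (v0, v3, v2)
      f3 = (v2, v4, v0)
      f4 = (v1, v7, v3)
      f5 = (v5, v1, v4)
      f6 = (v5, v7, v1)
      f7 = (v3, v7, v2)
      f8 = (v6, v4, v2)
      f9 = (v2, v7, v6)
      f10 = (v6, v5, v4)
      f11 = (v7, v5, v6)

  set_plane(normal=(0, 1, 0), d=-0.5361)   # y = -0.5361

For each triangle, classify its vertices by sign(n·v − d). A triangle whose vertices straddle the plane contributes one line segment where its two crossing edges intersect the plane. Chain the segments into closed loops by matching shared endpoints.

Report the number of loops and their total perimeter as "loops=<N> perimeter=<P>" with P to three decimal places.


loops=1 perimeter=11.180

Straddling triangles (8 of 12):
  (v1,v3,v0) [-+-] → (-0.905, -0.5361, 1.89)–(-0.905, -0.5361, -0.978965)  len=2.8690
  (v0,v3,v2) [-++] → (-0.905, -0.5361, -0.978965)–(-0.905, -0.5361, -1.89)  len=0.9110
  (v2,v4,v0) [+--] → (0.468764, -0.5361, -1.89)–(-0.905, -0.5361, -1.89)  len=1.3738
  (v1,v7,v3) [-++] → (-0.468764, -0.5361, 1.89)–(-0.905, -0.5361, 1.89)  len=0.4362
  (v5,v7,v1) [-+-] → (0.905, -0.5361, 1.89)–(-0.468764, -0.5361, 1.89)  len=1.3738
  (v6,v4,v2) [+-+] → (0.905, -0.5361, -1.89)–(0.468764, -0.5361, -1.89)  len=0.4362
  (v6,v5,v4) [+--] → (0.905, -0.5361, 0.978965)–(0.905, -0.5361, -1.89)  len=2.8690
  (v7,v5,v6) [+-+] → (0.905, -0.5361, 1.89)–(0.905, -0.5361, 0.978965)  len=0.9110

Chained into 1 loop(s):
  loop 1: 8 segments, perimeter = 11.1800
Total perimeter = 11.180


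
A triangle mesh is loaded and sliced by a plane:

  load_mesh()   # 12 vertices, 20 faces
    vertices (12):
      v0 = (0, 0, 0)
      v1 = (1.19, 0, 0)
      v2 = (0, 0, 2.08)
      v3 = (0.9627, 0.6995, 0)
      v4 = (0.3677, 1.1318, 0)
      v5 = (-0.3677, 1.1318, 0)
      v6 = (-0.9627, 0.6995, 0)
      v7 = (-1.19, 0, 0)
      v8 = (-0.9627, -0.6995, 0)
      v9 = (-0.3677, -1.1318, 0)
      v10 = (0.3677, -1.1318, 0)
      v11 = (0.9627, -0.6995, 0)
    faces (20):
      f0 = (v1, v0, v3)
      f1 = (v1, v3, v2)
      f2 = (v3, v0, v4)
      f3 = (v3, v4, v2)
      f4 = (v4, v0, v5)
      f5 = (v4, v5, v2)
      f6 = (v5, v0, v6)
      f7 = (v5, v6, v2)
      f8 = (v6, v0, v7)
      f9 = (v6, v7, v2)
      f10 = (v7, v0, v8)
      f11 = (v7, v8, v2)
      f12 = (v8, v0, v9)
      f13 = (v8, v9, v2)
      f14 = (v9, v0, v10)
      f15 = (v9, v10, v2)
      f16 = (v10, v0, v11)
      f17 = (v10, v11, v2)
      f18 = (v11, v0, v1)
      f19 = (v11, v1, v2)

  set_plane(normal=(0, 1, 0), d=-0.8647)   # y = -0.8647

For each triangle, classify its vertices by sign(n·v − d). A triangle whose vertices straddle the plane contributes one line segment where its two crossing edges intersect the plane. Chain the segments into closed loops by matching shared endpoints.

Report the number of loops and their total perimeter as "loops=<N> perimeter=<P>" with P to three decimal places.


loops=1 perimeter=3.370

Straddling triangles (6 of 20):
  (v8,v0,v9) [++-] → (-0.280924, -0.8647, 0)–(-0.735325, -0.8647, 0)  len=0.4544
  (v8,v9,v2) [+-+] → (-0.735325, -0.8647, 0)–(-0.280924, -0.8647, 0.490871)  len=0.6689
  (v9,v0,v10) [-+-] → (-0.280924, -0.8647, 0)–(0.280924, -0.8647, 0)  len=0.5618
  (v9,v10,v2) [--+] → (0.280924, -0.8647, 0.490871)–(-0.280924, -0.8647, 0.490871)  len=0.5618
  (v10,v0,v11) [-++] → (0.280924, -0.8647, 0)–(0.735325, -0.8647, 0)  len=0.4544
  (v10,v11,v2) [-++] → (0.735325, -0.8647, 0)–(0.280924, -0.8647, 0.490871)  len=0.6689

Chained into 1 loop(s):
  loop 1: 6 segments, perimeter = 3.3703
Total perimeter = 3.370


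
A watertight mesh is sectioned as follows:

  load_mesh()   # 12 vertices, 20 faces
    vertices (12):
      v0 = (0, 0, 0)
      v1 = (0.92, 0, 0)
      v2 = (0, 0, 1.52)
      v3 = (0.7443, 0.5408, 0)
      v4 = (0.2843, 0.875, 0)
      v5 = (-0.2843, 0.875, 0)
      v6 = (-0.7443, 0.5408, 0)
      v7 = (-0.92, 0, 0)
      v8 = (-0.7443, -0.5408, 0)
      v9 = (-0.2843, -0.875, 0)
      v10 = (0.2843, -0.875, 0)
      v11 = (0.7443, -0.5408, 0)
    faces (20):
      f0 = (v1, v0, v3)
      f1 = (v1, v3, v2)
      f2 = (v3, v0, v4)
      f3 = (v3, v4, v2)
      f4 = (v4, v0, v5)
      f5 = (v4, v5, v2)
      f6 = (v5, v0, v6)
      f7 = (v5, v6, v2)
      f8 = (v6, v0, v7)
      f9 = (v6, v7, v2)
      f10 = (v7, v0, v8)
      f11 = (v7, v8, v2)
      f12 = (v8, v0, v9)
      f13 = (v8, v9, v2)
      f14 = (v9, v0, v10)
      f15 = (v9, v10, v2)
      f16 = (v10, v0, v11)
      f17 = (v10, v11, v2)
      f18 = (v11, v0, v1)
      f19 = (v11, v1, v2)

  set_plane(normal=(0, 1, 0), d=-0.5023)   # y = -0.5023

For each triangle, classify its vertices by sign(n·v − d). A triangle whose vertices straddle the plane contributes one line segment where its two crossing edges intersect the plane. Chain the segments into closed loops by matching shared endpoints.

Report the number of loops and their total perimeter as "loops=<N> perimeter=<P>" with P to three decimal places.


Straddling triangles (10 of 20):
  (v7,v0,v8) [++-] → (-0.691313, -0.5023, 0)–(-0.756808, -0.5023, 0)  len=0.0655
  (v7,v8,v2) [+-+] → (-0.756808, -0.5023, 0)–(-0.691313, -0.5023, 0.10821)  len=0.1265
  (v8,v0,v9) [-+-] → (-0.691313, -0.5023, 0)–(-0.163204, -0.5023, 0)  len=0.5281
  (v8,v9,v2) [--+] → (-0.163204, -0.5023, 0.647433)–(-0.691313, -0.5023, 0.10821)  len=0.7548
  (v9,v0,v10) [-+-] → (-0.163204, -0.5023, 0)–(0.163204, -0.5023, 0)  len=0.3264
  (v9,v10,v2) [--+] → (0.163204, -0.5023, 0.647433)–(-0.163204, -0.5023, 0.647433)  len=0.3264
  (v10,v0,v11) [-+-] → (0.163204, -0.5023, 0)–(0.691313, -0.5023, 0)  len=0.5281
  (v10,v11,v2) [--+] → (0.691313, -0.5023, 0.10821)–(0.163204, -0.5023, 0.647433)  len=0.7548
  (v11,v0,v1) [-++] → (0.691313, -0.5023, 0)–(0.756808, -0.5023, 0)  len=0.0655
  (v11,v1,v2) [-++] → (0.756808, -0.5023, 0)–(0.691313, -0.5023, 0.10821)  len=0.1265

Chained into 1 loop(s):
  loop 1: 10 segments, perimeter = 3.6025
Total perimeter = 3.603

loops=1 perimeter=3.603


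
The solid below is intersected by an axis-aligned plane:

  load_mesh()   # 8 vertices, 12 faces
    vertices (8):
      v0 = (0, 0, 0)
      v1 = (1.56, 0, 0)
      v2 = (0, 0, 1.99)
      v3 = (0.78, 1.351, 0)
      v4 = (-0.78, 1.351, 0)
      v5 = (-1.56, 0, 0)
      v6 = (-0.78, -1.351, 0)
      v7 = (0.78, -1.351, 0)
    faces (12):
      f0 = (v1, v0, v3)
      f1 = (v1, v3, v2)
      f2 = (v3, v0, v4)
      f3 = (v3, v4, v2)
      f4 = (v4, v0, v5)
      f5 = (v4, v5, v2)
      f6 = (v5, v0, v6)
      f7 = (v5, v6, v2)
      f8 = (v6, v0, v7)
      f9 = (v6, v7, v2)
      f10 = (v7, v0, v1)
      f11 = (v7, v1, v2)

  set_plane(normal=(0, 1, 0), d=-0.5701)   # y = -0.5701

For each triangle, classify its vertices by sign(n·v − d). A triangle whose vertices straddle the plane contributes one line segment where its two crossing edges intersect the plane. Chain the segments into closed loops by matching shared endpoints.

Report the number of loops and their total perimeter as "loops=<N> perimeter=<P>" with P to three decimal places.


loops=1 perimeter=6.043

Straddling triangles (6 of 12):
  (v5,v0,v6) [++-] → (-0.329147, -0.5701, 0)–(-1.23085, -0.5701, 0)  len=0.9017
  (v5,v6,v2) [+-+] → (-1.23085, -0.5701, 0)–(-0.329147, -0.5701, 1.15025)  len=1.4616
  (v6,v0,v7) [-+-] → (-0.329147, -0.5701, 0)–(0.329147, -0.5701, 0)  len=0.6583
  (v6,v7,v2) [--+] → (0.329147, -0.5701, 1.15025)–(-0.329147, -0.5701, 1.15025)  len=0.6583
  (v7,v0,v1) [-++] → (0.329147, -0.5701, 0)–(1.23085, -0.5701, 0)  len=0.9017
  (v7,v1,v2) [-++] → (1.23085, -0.5701, 0)–(0.329147, -0.5701, 1.15025)  len=1.4616

Chained into 1 loop(s):
  loop 1: 6 segments, perimeter = 6.0431
Total perimeter = 6.043


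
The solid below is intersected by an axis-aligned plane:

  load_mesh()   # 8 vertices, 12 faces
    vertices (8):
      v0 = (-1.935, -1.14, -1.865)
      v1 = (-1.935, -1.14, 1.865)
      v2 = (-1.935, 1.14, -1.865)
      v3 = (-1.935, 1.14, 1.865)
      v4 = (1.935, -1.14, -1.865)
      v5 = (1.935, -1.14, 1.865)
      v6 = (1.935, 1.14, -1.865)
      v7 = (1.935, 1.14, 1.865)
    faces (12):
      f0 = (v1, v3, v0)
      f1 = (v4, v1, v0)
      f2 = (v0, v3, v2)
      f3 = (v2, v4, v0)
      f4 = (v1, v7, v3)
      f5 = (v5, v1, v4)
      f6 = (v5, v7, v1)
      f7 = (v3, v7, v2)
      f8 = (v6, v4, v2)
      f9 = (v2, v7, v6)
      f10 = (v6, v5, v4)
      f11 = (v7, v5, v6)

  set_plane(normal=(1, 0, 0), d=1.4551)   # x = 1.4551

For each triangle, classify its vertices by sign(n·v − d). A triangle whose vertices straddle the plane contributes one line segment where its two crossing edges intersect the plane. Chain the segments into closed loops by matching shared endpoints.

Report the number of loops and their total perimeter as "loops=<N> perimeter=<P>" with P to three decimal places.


Straddling triangles (8 of 12):
  (v4,v1,v0) [+--] → (1.4551, -1.14, -1.40246)–(1.4551, -1.14, -1.865)  len=0.4625
  (v2,v4,v0) [-+-] → (1.4551, -0.857268, -1.865)–(1.4551, -1.14, -1.865)  len=0.2827
  (v1,v7,v3) [-+-] → (1.4551, 0.857268, 1.865)–(1.4551, 1.14, 1.865)  len=0.2827
  (v5,v1,v4) [+-+] → (1.4551, -1.14, 1.865)–(1.4551, -1.14, -1.40246)  len=3.2675
  (v5,v7,v1) [++-] → (1.4551, 0.857268, 1.865)–(1.4551, -1.14, 1.865)  len=1.9973
  (v3,v7,v2) [-+-] → (1.4551, 1.14, 1.865)–(1.4551, 1.14, 1.40246)  len=0.4625
  (v6,v4,v2) [++-] → (1.4551, -0.857268, -1.865)–(1.4551, 1.14, -1.865)  len=1.9973
  (v2,v7,v6) [-++] → (1.4551, 1.14, 1.40246)–(1.4551, 1.14, -1.865)  len=3.2675

Chained into 1 loop(s):
  loop 1: 8 segments, perimeter = 12.0200
Total perimeter = 12.020

loops=1 perimeter=12.020


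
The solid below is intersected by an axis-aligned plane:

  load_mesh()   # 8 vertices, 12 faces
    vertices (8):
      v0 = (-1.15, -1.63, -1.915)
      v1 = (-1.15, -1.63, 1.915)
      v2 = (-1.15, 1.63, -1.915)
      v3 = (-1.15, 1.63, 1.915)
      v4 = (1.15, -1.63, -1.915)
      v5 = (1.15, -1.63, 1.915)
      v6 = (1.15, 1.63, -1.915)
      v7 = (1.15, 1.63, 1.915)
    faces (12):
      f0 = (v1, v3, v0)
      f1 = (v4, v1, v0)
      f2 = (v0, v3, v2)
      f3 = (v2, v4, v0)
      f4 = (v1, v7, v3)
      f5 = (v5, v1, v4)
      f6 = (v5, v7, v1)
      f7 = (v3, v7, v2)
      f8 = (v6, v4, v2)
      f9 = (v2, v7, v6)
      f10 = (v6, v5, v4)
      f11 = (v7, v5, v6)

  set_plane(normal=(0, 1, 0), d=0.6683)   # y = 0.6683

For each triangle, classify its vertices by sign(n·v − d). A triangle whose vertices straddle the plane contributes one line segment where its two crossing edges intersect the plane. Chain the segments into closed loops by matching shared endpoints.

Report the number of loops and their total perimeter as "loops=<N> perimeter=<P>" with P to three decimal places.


loops=1 perimeter=12.260

Straddling triangles (8 of 12):
  (v1,v3,v0) [-+-] → (-1.15, 0.6683, 1.915)–(-1.15, 0.6683, 0.78515)  len=1.1299
  (v0,v3,v2) [-++] → (-1.15, 0.6683, 0.78515)–(-1.15, 0.6683, -1.915)  len=2.7001
  (v2,v4,v0) [+--] → (-0.4715, 0.6683, -1.915)–(-1.15, 0.6683, -1.915)  len=0.6785
  (v1,v7,v3) [-++] → (0.4715, 0.6683, 1.915)–(-1.15, 0.6683, 1.915)  len=1.6215
  (v5,v7,v1) [-+-] → (1.15, 0.6683, 1.915)–(0.4715, 0.6683, 1.915)  len=0.6785
  (v6,v4,v2) [+-+] → (1.15, 0.6683, -1.915)–(-0.4715, 0.6683, -1.915)  len=1.6215
  (v6,v5,v4) [+--] → (1.15, 0.6683, -0.78515)–(1.15, 0.6683, -1.915)  len=1.1299
  (v7,v5,v6) [+-+] → (1.15, 0.6683, 1.915)–(1.15, 0.6683, -0.78515)  len=2.7001

Chained into 1 loop(s):
  loop 1: 8 segments, perimeter = 12.2600
Total perimeter = 12.260


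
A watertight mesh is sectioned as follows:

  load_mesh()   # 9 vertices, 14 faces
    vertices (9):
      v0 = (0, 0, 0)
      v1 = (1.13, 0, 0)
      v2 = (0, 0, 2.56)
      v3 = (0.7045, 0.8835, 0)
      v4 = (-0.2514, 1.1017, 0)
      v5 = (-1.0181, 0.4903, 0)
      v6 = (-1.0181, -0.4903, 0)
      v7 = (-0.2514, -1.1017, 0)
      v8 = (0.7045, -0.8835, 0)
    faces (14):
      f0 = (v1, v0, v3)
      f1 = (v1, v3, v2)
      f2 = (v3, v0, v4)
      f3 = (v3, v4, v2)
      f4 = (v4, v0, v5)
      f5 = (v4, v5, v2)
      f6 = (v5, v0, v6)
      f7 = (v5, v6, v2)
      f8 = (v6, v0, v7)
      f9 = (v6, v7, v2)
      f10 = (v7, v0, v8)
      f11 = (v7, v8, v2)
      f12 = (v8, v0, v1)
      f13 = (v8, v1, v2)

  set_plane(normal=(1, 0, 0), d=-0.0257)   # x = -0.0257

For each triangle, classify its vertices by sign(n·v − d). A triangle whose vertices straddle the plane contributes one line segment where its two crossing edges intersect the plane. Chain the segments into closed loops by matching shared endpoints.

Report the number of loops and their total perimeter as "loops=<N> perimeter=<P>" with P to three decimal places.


loops=1 perimeter=7.532

Straddling triangles (10 of 14):
  (v3,v0,v4) [++-] → (-0.0257, 0.112624, 0)–(-0.0257, 1.05018, 0)  len=0.9376
  (v3,v4,v2) [+-+] → (-0.0257, 1.05018, 0)–(-0.0257, 0.112624, 2.2983)  len=2.4822
  (v4,v0,v5) [-+-] → (-0.0257, 0.112624, 0)–(-0.0257, 0.0123767, 0)  len=0.1002
  (v4,v5,v2) [--+] → (-0.0257, 0.0123767, 2.49538)–(-0.0257, 0.112624, 2.2983)  len=0.2211
  (v5,v0,v6) [-+-] → (-0.0257, 0.0123767, 0)–(-0.0257, -0.0123767, 0)  len=0.0248
  (v5,v6,v2) [--+] → (-0.0257, -0.0123767, 2.49538)–(-0.0257, 0.0123767, 2.49538)  len=0.0248
  (v6,v0,v7) [-+-] → (-0.0257, -0.0123767, 0)–(-0.0257, -0.112624, 0)  len=0.1002
  (v6,v7,v2) [--+] → (-0.0257, -0.112624, 2.2983)–(-0.0257, -0.0123767, 2.49538)  len=0.2211
  (v7,v0,v8) [-++] → (-0.0257, -0.112624, 0)–(-0.0257, -1.05018, 0)  len=0.9376
  (v7,v8,v2) [-++] → (-0.0257, -1.05018, 0)–(-0.0257, -0.112624, 2.2983)  len=2.4822

Chained into 1 loop(s):
  loop 1: 10 segments, perimeter = 7.5317
Total perimeter = 7.532


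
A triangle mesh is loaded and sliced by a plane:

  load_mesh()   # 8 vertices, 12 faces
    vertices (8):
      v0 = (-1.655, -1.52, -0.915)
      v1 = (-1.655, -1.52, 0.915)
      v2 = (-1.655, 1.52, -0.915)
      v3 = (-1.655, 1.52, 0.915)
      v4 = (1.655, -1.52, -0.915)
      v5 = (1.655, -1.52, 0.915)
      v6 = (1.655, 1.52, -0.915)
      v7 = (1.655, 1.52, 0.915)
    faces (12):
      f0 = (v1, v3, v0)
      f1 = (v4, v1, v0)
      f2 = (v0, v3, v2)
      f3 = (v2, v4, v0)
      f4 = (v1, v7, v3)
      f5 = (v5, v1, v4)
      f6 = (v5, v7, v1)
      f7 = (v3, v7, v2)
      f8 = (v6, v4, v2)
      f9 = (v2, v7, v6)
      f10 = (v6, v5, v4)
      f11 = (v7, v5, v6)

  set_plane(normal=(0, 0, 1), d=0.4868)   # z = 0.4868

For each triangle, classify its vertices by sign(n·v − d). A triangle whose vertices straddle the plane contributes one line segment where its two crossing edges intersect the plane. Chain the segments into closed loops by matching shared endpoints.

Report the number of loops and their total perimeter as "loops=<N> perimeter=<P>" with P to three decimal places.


Straddling triangles (8 of 12):
  (v1,v3,v0) [++-] → (-1.655, 0.808673, 0.4868)–(-1.655, -1.52, 0.4868)  len=2.3287
  (v4,v1,v0) [-+-] → (-0.880496, -1.52, 0.4868)–(-1.655, -1.52, 0.4868)  len=0.7745
  (v0,v3,v2) [-+-] → (-1.655, 0.808673, 0.4868)–(-1.655, 1.52, 0.4868)  len=0.7113
  (v5,v1,v4) [++-] → (-0.880496, -1.52, 0.4868)–(1.655, -1.52, 0.4868)  len=2.5355
  (v3,v7,v2) [++-] → (0.880496, 1.52, 0.4868)–(-1.655, 1.52, 0.4868)  len=2.5355
  (v2,v7,v6) [-+-] → (0.880496, 1.52, 0.4868)–(1.655, 1.52, 0.4868)  len=0.7745
  (v6,v5,v4) [-+-] → (1.655, -0.808673, 0.4868)–(1.655, -1.52, 0.4868)  len=0.7113
  (v7,v5,v6) [++-] → (1.655, -0.808673, 0.4868)–(1.655, 1.52, 0.4868)  len=2.3287

Chained into 1 loop(s):
  loop 1: 8 segments, perimeter = 12.7000
Total perimeter = 12.700

loops=1 perimeter=12.700


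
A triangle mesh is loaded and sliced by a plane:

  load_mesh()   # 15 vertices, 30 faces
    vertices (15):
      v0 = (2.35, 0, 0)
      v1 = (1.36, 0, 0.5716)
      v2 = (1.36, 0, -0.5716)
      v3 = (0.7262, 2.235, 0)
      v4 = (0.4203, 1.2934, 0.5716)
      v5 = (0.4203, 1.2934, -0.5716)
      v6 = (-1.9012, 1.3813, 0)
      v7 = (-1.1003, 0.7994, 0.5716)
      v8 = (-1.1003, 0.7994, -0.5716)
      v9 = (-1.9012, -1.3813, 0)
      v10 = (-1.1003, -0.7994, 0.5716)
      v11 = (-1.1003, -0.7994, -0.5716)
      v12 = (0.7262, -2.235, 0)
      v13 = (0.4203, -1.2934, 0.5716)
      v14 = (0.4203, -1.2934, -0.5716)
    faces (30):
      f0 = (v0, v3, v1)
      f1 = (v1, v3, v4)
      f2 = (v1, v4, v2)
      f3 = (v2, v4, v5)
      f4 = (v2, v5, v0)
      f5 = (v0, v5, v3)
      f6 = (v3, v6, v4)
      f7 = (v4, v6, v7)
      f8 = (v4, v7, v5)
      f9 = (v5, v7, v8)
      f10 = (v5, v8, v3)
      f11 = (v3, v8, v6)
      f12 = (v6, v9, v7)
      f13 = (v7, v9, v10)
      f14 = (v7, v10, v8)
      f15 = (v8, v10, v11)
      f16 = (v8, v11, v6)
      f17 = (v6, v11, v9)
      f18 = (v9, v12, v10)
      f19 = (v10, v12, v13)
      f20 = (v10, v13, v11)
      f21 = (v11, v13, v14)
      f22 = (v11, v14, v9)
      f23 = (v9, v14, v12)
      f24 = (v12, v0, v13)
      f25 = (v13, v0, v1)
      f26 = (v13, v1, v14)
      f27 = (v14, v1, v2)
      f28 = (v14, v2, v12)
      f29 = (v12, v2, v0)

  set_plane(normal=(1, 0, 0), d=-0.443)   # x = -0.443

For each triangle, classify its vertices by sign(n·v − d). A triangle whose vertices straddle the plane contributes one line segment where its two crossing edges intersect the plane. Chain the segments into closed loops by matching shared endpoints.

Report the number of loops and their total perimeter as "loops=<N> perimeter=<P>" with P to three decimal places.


Straddling triangles (12 of 30):
  (v3,v6,v4) [+-+] → (-0.443, 1.8551, 0)–(-0.443, 1.32609, 0.359038)  len=0.6393
  (v4,v6,v7) [+--] → (-0.443, 1.32609, 0.359038)–(-0.443, 1.01294, 0.5716)  len=0.3785
  (v4,v7,v5) [+-+] → (-0.443, 1.01294, 0.5716)–(-0.443, 1.01294, 0.0774363)  len=0.4942
  (v5,v7,v8) [+--] → (-0.443, 1.01294, 0.0774363)–(-0.443, 1.01294, -0.5716)  len=0.6490
  (v5,v8,v3) [+-+] → (-0.443, 1.01294, -0.5716)–(-0.443, 1.31603, -0.365899)  len=0.3663
  (v3,v8,v6) [+--] → (-0.443, 1.31603, -0.365899)–(-0.443, 1.8551, 0)  len=0.6515
  (v9,v12,v10) [-+-] → (-0.443, -1.8551, 0)–(-0.443, -1.31603, 0.365899)  len=0.6515
  (v10,v12,v13) [-++] → (-0.443, -1.31603, 0.365899)–(-0.443, -1.01294, 0.5716)  len=0.3663
  (v10,v13,v11) [-+-] → (-0.443, -1.01294, 0.5716)–(-0.443, -1.01294, -0.0774363)  len=0.6490
  (v11,v13,v14) [-++] → (-0.443, -1.01294, -0.0774363)–(-0.443, -1.01294, -0.5716)  len=0.4942
  (v11,v14,v9) [-+-] → (-0.443, -1.01294, -0.5716)–(-0.443, -1.32609, -0.359038)  len=0.3785
  (v9,v14,v12) [-++] → (-0.443, -1.32609, -0.359038)–(-0.443, -1.8551, 0)  len=0.6393

Chained into 2 loop(s):
  loop 1: 6 segments, perimeter = 3.1788
  loop 2: 6 segments, perimeter = 3.1788
Total perimeter = 6.358

loops=2 perimeter=6.358
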